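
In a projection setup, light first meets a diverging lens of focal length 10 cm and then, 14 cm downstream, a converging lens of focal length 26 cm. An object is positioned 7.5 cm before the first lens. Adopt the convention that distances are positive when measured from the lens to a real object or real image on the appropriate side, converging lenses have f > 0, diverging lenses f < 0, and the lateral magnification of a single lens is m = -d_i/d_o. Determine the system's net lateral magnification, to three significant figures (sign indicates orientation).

First lens: d_i1 = 1/(1/(-10) - 1/7.5) = -4.286 cm.
m_1 = -(-4.286)/7.5 = 0.5714.
The intermediate image is virtual, 4.286 cm to the left of lens 1, so d_o2 = L - d_i1 = 14 - (-4.286) = 18.286 cm.
Second lens: d_i2 = 1/(1/26 - 1/(18.286)) = -61.630 cm.
m_2 = -(-61.630)/(18.286) = 3.3704.
Overall magnification: m = m_1 m_2 = 1.9259.

1.93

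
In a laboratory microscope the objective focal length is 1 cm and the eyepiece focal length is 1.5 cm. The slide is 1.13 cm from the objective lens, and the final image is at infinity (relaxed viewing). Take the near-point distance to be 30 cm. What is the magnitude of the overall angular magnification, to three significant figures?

154

Objective: 1/d_i = 1/f_obj - 1/d_o = 1/1 - 1/1.13 = 0.11504 cm^-1, so d_i = 8.692 cm.
m_obj = -d_i/d_o = -8.692/1.13 = -7.692.
Eyepiece angular magnification (image at infinity): M_eye = D/f_e = 30/1.5 = 20.000.
Overall M = m_obj x M_eye = (-7.692)(20.000) = -153.85.
|M| = 153.85.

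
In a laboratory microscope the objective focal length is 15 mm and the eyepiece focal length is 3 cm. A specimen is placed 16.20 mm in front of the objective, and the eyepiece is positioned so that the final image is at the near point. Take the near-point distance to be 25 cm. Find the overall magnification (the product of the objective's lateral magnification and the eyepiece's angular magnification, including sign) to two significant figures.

Convert to cm: f_obj = 15 mm = 1.5 cm; d_o = 16.20 mm = 1.62 cm.
Objective: 1/d_i = 1/f_obj - 1/d_o = 1/1.5 - 1/1.62 = 0.04938 cm^-1, so d_i = 20.250 cm.
m_obj = -d_i/d_o = -20.250/1.62 = -12.500.
Eyepiece angular magnification (image at near point): M_eye = 1 + D/f_e = 1 + 25/3 = 9.333.
Overall M = m_obj x M_eye = (-12.500)(9.333) = -116.67.

-120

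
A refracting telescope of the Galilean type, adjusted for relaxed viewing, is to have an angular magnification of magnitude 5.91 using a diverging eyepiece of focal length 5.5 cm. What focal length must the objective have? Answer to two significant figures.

|M| = f_obj/|f_eye|, so f_obj = |M| x |f_eye| = 5.91 x 5.5 = 32.505 cm.

33 cm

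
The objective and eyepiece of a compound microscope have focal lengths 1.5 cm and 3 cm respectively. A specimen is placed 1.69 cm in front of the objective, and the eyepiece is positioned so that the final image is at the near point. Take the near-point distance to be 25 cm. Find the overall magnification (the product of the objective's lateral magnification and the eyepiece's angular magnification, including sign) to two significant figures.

Objective: 1/d_i = 1/f_obj - 1/d_o = 1/1.5 - 1/1.69 = 0.07495 cm^-1, so d_i = 13.342 cm.
m_obj = -d_i/d_o = -13.342/1.69 = -7.895.
Eyepiece angular magnification (image at near point): M_eye = 1 + D/f_e = 1 + 25/3 = 9.333.
Overall M = m_obj x M_eye = (-7.895)(9.333) = -73.68.

-74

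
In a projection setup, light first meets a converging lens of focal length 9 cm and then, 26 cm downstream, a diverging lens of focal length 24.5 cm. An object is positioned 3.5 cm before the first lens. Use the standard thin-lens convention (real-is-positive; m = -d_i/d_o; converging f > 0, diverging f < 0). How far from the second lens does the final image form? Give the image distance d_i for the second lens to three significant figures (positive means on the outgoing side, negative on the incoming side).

First lens: d_i1 = 1/(1/9 - 1/3.5) = -5.727 cm.
The intermediate image is virtual, 5.727 cm to the left of lens 1, so d_o2 = L - d_i1 = 26 - (-5.727) = 31.727 cm.
Second lens: d_i2 = 1/(1/(-24.5) - 1/(31.727)) = -13.825 cm.

-13.8 cm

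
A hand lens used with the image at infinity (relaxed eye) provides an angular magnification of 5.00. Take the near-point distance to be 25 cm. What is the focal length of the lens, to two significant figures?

For the image at infinity, M = D/f.
f = D/M = 25/5.0 = 5.000 cm.

5.0 cm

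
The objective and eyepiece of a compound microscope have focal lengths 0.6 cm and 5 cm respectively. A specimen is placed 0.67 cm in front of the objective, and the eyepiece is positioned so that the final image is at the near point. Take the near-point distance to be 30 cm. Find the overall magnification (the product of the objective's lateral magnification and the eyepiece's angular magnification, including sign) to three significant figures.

Objective: 1/d_i = 1/f_obj - 1/d_o = 1/0.6 - 1/0.67 = 0.17413 cm^-1, so d_i = 5.743 cm.
m_obj = -d_i/d_o = -5.743/0.67 = -8.571.
Eyepiece angular magnification (image at near point): M_eye = 1 + D/f_e = 1 + 30/5 = 7.000.
Overall M = m_obj x M_eye = (-8.571)(7.000) = -60.00.

-60.0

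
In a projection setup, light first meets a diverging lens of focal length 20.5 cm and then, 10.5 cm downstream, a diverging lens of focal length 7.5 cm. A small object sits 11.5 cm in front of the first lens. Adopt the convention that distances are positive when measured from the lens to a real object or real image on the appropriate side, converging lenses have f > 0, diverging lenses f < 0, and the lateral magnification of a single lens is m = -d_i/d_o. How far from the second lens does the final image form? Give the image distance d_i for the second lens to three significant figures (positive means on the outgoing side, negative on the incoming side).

-5.28 cm

First lens: d_i1 = 1/(1/(-20.5) - 1/11.5) = -7.367 cm.
With d_i1 < 0 the first image is virtual and lies on the object side; the object distance for lens 2 is d_o2 = 10.5 - (-7.367) = 17.867 cm.
Second lens: d_i2 = 1/(1/(-7.5) - 1/(17.867)) = -5.283 cm.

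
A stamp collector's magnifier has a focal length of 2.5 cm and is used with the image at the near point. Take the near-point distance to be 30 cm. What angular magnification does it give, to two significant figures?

M = 1 + D/f = 1 + 30/2.5 = 13.000.

13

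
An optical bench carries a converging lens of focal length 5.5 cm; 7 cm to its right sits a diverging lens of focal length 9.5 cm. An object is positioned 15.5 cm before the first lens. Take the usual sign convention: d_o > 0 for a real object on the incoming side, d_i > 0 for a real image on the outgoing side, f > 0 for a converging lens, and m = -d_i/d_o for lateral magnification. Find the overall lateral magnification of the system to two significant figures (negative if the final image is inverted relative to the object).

Applying the thin-lens equation to the first lens, 1/5.5 = 1/15.5 + 1/d_i1, which gives d_i1 = 8.525 cm.
Its lateral magnification is m_1 = -d_i1/d_o1 = -(8.525)/15.5 = -0.5500.
This image would form 8.525 cm past lens 1, i.e. 1.525 cm beyond lens 2, so it is a virtual object for lens 2: d_o2 = 7 - 8.525 = -1.525 cm.
Applying the thin-lens equation again with f_2 = -9.5 cm and d_o2 = -1.525 cm gives d_i2 = 1.817 cm.
m_2 = -(1.817)/(-1.525) = 1.1912.
Total m = m_1 x m_2 = (-0.5500)(1.1912) = -0.6552.

-0.66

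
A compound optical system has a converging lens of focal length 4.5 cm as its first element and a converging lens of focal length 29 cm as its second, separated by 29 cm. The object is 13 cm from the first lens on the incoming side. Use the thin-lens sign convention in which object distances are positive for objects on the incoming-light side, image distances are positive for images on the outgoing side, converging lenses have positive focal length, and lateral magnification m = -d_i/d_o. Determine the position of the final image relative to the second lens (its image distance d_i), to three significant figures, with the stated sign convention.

-93.2 cm

Applying the thin-lens equation to the first lens, 1/4.5 = 1/13 + 1/d_i1, which gives d_i1 = 6.882 cm.
The intermediate image is 6.882 cm to the right of lens 1, so d_o2 = L - d_i1 = 29 - 6.882 = 22.118 cm.
Applying the thin-lens equation again with f_2 = 29 cm and d_o2 = 22.118 cm gives d_i2 = -93.197 cm.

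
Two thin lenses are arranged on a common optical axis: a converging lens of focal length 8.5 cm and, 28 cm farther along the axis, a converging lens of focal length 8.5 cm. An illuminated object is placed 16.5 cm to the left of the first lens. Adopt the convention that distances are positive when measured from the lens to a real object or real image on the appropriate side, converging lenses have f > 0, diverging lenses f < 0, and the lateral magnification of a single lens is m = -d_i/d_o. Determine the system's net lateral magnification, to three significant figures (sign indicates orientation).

4.59

Lens 1: 1/d_i1 = 1/f_1 - 1/d_o1 = 1/8.5 - 1/16.5 = 0.05704 cm^-1, so d_i1 = 17.531 cm.
m_1 = -(17.531)/16.5 = -1.0625.
Object distance for lens 2: d_o2 = 28 - 17.531 = 10.469 cm.
Lens 2: 1/d_i2 = 1/f_2 - 1/d_o2 = 1/8.5 - 1/(10.469) = 0.02212 cm^-1, so d_i2 = 45.198 cm.
m_2 = -(45.198)/(10.469) = -4.3175.
The system's lateral magnification is m_1 m_2 = (-1.0625)(-4.3175) = 4.5873.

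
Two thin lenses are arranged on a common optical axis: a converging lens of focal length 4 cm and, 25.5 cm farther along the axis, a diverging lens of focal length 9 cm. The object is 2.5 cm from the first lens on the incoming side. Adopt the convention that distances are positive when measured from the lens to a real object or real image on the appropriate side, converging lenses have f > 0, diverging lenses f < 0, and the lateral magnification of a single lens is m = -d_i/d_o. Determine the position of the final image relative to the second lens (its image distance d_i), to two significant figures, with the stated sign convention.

-7.0 cm

Lens 1: 1/d_i1 = 1/f_1 - 1/d_o1 = 1/4 - 1/2.5 = -0.15000 cm^-1, so d_i1 = -6.667 cm.
The intermediate image is virtual, 6.667 cm to the left of lens 1, so d_o2 = L - d_i1 = 25.5 - (-6.667) = 32.167 cm.
Lens 2: 1/d_i2 = 1/f_2 - 1/d_o2 = 1/(-9) - 1/(32.167) = -0.14220 cm^-1, so d_i2 = -7.032 cm.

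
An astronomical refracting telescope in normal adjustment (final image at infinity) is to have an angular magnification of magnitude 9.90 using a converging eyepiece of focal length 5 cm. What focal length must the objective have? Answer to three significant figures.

49.5 cm

|M| = f_obj/|f_eye|, so f_obj = |M| x |f_eye| = 9.9 x 5 = 49.500 cm.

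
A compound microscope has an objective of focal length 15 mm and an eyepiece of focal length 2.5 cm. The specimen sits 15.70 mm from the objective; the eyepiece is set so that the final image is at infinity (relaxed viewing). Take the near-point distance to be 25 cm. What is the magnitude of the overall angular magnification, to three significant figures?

Convert to cm: f_obj = 15 mm = 1.5 cm; d_o = 15.70 mm = 1.57 cm.
Objective: 1/d_i = 1/f_obj - 1/d_o = 1/1.5 - 1/1.57 = 0.02972 cm^-1, so d_i = 33.643 cm.
m_obj = -d_i/d_o = -33.643/1.57 = -21.429.
Eyepiece angular magnification (image at infinity): M_eye = D/f_e = 25/2.5 = 10.000.
Overall M = m_obj x M_eye = (-21.429)(10.000) = -214.29.
|M| = 214.29.

214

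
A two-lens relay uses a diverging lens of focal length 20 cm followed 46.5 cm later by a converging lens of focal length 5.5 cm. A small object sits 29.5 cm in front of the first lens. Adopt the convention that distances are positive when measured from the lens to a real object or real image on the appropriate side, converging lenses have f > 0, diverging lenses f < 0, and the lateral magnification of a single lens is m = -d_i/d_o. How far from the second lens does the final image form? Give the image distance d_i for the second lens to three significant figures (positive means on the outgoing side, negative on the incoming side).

Lens 1: 1/d_i1 = 1/f_1 - 1/d_o1 = 1/(-20) - 1/29.5 = -0.08390 cm^-1, so d_i1 = -11.919 cm.
The intermediate image is virtual, 11.919 cm to the left of lens 1, so d_o2 = L - d_i1 = 46.5 - (-11.919) = 58.419 cm.
Lens 2: 1/d_i2 = 1/f_2 - 1/d_o2 = 1/5.5 - 1/(58.419) = 0.16470 cm^-1, so d_i2 = 6.072 cm.

6.07 cm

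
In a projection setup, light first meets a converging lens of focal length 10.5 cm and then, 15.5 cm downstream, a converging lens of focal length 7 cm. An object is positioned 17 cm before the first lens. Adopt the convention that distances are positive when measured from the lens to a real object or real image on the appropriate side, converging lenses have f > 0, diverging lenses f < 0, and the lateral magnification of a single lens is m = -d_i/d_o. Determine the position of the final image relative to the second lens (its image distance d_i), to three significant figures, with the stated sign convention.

4.42 cm

Applying the thin-lens equation to the first lens, 1/10.5 = 1/17 + 1/d_i1, which gives d_i1 = 27.462 cm.
Since 27.462 cm > 15.5 cm, the first image lies past the second lens and serves as a virtual object: d_o2 = L - d_i1 = -11.962 cm.
Applying the thin-lens equation again with f_2 = 7 cm and d_o2 = -11.962 cm gives d_i2 = 4.416 cm.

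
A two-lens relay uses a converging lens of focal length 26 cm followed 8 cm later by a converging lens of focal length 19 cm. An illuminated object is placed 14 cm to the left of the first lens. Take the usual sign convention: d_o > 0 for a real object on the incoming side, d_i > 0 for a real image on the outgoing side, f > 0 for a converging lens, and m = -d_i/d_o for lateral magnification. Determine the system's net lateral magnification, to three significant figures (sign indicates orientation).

Applying the thin-lens equation to the first lens, 1/26 = 1/14 + 1/d_i1, which gives d_i1 = -30.333 cm.
Its lateral magnification is m_1 = -d_i1/d_o1 = -(-30.333)/14 = 2.1667.
The intermediate image is virtual, 30.333 cm to the left of lens 1, so d_o2 = L - d_i1 = 8 - (-30.333) = 38.333 cm.
Applying the thin-lens equation again with f_2 = 19 cm and d_o2 = 38.333 cm gives d_i2 = 37.672 cm.
m_2 = -(37.672)/(38.333) = -0.9828.
Overall magnification: m = m_1 m_2 = -2.1293.

-2.13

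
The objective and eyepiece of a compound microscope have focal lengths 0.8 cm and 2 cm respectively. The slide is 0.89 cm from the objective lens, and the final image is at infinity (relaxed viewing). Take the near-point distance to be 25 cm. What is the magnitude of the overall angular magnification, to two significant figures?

110

Objective: 1/d_i = 1/f_obj - 1/d_o = 1/0.8 - 1/0.89 = 0.12640 cm^-1, so d_i = 7.911 cm.
m_obj = -d_i/d_o = -7.911/0.89 = -8.889.
Eyepiece angular magnification (image at infinity): M_eye = D/f_e = 25/2 = 12.500.
Overall M = m_obj x M_eye = (-8.889)(12.500) = -111.11.
|M| = 111.11.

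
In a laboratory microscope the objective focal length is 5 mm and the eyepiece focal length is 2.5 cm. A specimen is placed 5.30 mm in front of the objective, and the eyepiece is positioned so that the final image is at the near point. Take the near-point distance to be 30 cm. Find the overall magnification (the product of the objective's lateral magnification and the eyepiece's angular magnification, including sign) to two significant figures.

Convert to cm: f_obj = 5 mm = 0.5 cm; d_o = 5.30 mm = 0.53 cm.
Objective: 1/d_i = 1/f_obj - 1/d_o = 1/0.5 - 1/0.53 = 0.11321 cm^-1, so d_i = 8.833 cm.
m_obj = -d_i/d_o = -8.833/0.53 = -16.667.
Eyepiece angular magnification (image at near point): M_eye = 1 + D/f_e = 1 + 30/2.5 = 13.000.
Overall M = m_obj x M_eye = (-16.667)(13.000) = -216.67.

-220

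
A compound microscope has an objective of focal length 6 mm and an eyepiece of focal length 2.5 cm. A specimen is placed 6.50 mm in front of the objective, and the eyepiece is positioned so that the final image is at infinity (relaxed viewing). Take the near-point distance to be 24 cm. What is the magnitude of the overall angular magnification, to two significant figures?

120

Convert to cm: f_obj = 6 mm = 0.6 cm; d_o = 6.50 mm = 0.65 cm.
Objective: 1/d_i = 1/f_obj - 1/d_o = 1/0.6 - 1/0.65 = 0.12821 cm^-1, so d_i = 7.800 cm.
m_obj = -d_i/d_o = -7.800/0.65 = -12.000.
Eyepiece angular magnification (image at infinity): M_eye = D/f_e = 24/2.5 = 9.600.
Overall M = m_obj x M_eye = (-12.000)(9.600) = -115.20.
|M| = 115.20.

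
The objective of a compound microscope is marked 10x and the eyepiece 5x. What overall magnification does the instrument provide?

The overall magnification of a compound microscope is the product of the objective and eyepiece magnifications:
M = M_obj x M_eye = 10 x 5 = 50.

50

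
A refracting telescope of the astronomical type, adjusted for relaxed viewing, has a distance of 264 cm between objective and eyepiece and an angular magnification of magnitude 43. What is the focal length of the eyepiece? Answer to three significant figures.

In normal adjustment the tube length equals f_obj + f_eye and |M| = f_obj/f_eye.
So f_obj = 43 f_eye and 43 f_eye + f_eye = 264 cm, giving f_eye = 264/44 = 6.000 cm and f_obj = 258.000 cm.

6.00 cm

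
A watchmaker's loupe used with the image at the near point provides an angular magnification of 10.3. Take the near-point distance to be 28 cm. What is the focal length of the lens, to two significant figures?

For the image at the near point, M = 1 + D/f.
f = D/(M - 1) = 28/(10.3 - 1) = 3.011 cm.

3.0 cm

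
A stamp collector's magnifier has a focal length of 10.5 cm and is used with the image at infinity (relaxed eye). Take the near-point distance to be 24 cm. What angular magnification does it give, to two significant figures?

2.3

M = D/f = 24/10.5 = 2.286.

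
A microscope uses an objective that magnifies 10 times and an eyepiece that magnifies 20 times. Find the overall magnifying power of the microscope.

200

The overall magnification of a compound microscope is the product of the objective and eyepiece magnifications:
M = M_obj x M_eye = 10 x 20 = 200.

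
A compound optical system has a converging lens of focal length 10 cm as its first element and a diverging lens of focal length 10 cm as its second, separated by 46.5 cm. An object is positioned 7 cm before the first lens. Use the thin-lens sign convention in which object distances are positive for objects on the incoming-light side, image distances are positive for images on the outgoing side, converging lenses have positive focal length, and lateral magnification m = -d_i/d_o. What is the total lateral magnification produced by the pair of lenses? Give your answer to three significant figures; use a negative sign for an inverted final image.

0.418

Lens 1: 1/d_i1 = 1/f_1 - 1/d_o1 = 1/10 - 1/7 = -0.04286 cm^-1, so d_i1 = -23.333 cm.
m_1 = -(-23.333)/7 = 3.3333.
The intermediate image is virtual, 23.333 cm to the left of lens 1, so d_o2 = L - d_i1 = 46.5 - (-23.333) = 69.833 cm.
Lens 2: 1/d_i2 = 1/f_2 - 1/d_o2 = 1/(-10) - 1/(69.833) = -0.11432 cm^-1, so d_i2 = -8.747 cm.
m_2 = -(-8.747)/(69.833) = 0.1253.
Overall magnification: m = m_1 m_2 = 0.4175.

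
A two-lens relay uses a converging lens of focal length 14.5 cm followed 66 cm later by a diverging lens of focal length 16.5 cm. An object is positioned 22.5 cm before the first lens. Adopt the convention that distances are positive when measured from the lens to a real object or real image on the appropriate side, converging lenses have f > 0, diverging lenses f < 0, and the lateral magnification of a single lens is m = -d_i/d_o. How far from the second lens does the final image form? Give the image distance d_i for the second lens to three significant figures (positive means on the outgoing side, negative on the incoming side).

-9.97 cm

Applying the thin-lens equation to the first lens, 1/14.5 = 1/22.5 + 1/d_i1, which gives d_i1 = 40.781 cm.
The intermediate image is 40.781 cm to the right of lens 1, so d_o2 = L - d_i1 = 66 - 40.781 = 25.219 cm.
Applying the thin-lens equation again with f_2 = -16.5 cm and d_o2 = 25.219 cm gives d_i2 = -9.974 cm.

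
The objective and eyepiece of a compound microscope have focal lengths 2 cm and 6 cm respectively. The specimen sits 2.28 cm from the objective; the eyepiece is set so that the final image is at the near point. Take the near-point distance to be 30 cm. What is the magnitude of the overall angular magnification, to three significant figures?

Objective: 1/d_i = 1/f_obj - 1/d_o = 1/2 - 1/2.28 = 0.06140 cm^-1, so d_i = 16.286 cm.
m_obj = -d_i/d_o = -16.286/2.28 = -7.143.
Eyepiece angular magnification (image at near point): M_eye = 1 + D/f_e = 1 + 30/6 = 6.000.
Overall M = m_obj x M_eye = (-7.143)(6.000) = -42.86.
|M| = 42.86.

42.9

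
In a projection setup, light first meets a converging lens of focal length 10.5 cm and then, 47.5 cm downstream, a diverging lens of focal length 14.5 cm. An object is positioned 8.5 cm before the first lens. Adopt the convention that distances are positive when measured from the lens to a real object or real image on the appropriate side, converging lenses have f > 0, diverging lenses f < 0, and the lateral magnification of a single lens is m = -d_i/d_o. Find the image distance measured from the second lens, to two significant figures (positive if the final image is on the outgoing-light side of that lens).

-13 cm

Applying the thin-lens equation to the first lens, 1/10.5 = 1/8.5 + 1/d_i1, which gives d_i1 = -44.625 cm.
With d_i1 < 0 the first image is virtual and lies on the object side; the object distance for lens 2 is d_o2 = 47.5 - (-44.625) = 92.125 cm.
Applying the thin-lens equation again with f_2 = -14.5 cm and d_o2 = 92.125 cm gives d_i2 = -12.528 cm.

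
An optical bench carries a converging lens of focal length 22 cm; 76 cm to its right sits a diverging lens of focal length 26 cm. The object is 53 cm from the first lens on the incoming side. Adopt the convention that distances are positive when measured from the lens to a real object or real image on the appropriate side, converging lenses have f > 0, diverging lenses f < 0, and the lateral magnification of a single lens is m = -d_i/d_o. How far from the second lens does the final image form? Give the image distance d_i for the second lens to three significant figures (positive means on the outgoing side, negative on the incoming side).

Applying the thin-lens equation to the first lens, 1/22 = 1/53 + 1/d_i1, which gives d_i1 = 37.613 cm.
Object distance for lens 2: d_o2 = 76 - 37.613 = 38.387 cm.
Applying the thin-lens equation again with f_2 = -26 cm and d_o2 = 38.387 cm gives d_i2 = -15.501 cm.

-15.5 cm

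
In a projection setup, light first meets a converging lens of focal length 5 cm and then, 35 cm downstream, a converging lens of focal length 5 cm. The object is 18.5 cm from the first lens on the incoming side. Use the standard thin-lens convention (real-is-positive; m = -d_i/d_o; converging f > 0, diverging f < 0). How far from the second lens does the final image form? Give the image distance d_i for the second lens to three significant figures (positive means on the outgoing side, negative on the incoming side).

6.08 cm

Lens 1: 1/d_i1 = 1/f_1 - 1/d_o1 = 1/5 - 1/18.5 = 0.14595 cm^-1, so d_i1 = 6.852 cm.
That image sits 28.148 cm in front of the second lens, so d_o2 = 28.148 cm.
Lens 2: 1/d_i2 = 1/f_2 - 1/d_o2 = 1/5 - 1/(28.148) = 0.16447 cm^-1, so d_i2 = 6.080 cm.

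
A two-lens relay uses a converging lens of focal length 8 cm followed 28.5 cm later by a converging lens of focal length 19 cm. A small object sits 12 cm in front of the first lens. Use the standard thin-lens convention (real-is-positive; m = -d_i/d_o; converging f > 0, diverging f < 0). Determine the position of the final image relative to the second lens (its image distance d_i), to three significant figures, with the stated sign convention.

Applying the thin-lens equation to the first lens, 1/8 = 1/12 + 1/d_i1, which gives d_i1 = 24.000 cm.
That image sits 4.500 cm in front of the second lens, so d_o2 = 4.500 cm.
Applying the thin-lens equation again with f_2 = 19 cm and d_o2 = 4.500 cm gives d_i2 = -5.897 cm.

-5.90 cm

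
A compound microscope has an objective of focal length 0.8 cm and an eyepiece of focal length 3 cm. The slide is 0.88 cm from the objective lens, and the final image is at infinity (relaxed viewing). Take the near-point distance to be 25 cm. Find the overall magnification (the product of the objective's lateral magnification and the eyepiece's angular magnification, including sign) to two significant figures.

-83

Objective: 1/d_i = 1/f_obj - 1/d_o = 1/0.8 - 1/0.88 = 0.11364 cm^-1, so d_i = 8.800 cm.
m_obj = -d_i/d_o = -8.800/0.88 = -10.000.
Eyepiece angular magnification (image at infinity): M_eye = D/f_e = 25/3 = 8.333.
Overall M = m_obj x M_eye = (-10.000)(8.333) = -83.33.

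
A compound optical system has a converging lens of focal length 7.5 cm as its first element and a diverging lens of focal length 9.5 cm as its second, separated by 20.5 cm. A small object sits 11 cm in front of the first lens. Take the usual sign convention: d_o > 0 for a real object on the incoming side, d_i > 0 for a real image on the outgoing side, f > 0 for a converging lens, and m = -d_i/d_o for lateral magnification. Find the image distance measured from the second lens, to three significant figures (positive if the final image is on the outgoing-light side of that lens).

4.54 cm

Applying the thin-lens equation to the first lens, 1/7.5 = 1/11 + 1/d_i1, which gives d_i1 = 23.571 cm.
This image would form 23.571 cm past lens 1, i.e. 3.071 cm beyond lens 2, so it is a virtual object for lens 2: d_o2 = 20.5 - 23.571 = -3.071 cm.
Applying the thin-lens equation again with f_2 = -9.5 cm and d_o2 = -3.071 cm gives d_i2 = 4.539 cm.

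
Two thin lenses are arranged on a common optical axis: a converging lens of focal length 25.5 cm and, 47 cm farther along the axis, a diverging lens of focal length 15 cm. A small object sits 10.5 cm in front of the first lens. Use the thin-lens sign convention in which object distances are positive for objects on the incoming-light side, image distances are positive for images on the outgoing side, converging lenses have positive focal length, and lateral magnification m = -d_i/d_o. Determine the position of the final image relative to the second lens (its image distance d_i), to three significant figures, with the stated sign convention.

-12.2 cm

Applying the thin-lens equation to the first lens, 1/25.5 = 1/10.5 + 1/d_i1, which gives d_i1 = -17.850 cm.
The intermediate image is virtual, 17.850 cm to the left of lens 1, so d_o2 = L - d_i1 = 47 - (-17.850) = 64.850 cm.
Applying the thin-lens equation again with f_2 = -15 cm and d_o2 = 64.850 cm gives d_i2 = -12.182 cm.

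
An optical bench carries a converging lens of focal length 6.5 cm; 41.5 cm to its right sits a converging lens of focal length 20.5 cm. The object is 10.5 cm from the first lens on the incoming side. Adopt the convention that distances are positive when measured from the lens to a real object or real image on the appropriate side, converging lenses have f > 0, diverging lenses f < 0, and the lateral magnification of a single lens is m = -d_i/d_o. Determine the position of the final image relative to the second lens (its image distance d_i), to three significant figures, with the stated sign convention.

127 cm

Applying the thin-lens equation to the first lens, 1/6.5 = 1/10.5 + 1/d_i1, which gives d_i1 = 17.062 cm.
The intermediate image is 17.062 cm to the right of lens 1, so d_o2 = L - d_i1 = 41.5 - 17.062 = 24.438 cm.
Applying the thin-lens equation again with f_2 = 20.5 cm and d_o2 = 24.438 cm gives d_i2 = 127.230 cm.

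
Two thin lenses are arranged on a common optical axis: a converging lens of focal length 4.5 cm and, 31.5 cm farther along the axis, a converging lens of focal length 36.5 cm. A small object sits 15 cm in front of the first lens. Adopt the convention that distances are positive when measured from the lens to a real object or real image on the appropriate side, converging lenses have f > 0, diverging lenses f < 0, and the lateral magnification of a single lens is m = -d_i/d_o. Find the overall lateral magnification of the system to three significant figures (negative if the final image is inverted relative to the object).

-1.37

Lens 1: 1/d_i1 = 1/f_1 - 1/d_o1 = 1/4.5 - 1/15 = 0.15556 cm^-1, so d_i1 = 6.429 cm.
m_1 = -(6.429)/15 = -0.4286.
The intermediate image is 6.429 cm to the right of lens 1, so d_o2 = L - d_i1 = 31.5 - 6.429 = 25.071 cm.
Lens 2: 1/d_i2 = 1/f_2 - 1/d_o2 = 1/36.5 - 1/(25.071) = -0.01249 cm^-1, so d_i2 = -80.072 cm.
m_2 = -(-80.072)/(25.071) = 3.1937.
Total m = m_1 x m_2 = (-0.4286)(3.1937) = -1.3687.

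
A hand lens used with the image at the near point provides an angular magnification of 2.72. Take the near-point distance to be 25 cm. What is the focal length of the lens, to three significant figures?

14.5 cm

For the image at the near point, M = 1 + D/f.
f = D/(M - 1) = 25/(2.72 - 1) = 14.535 cm.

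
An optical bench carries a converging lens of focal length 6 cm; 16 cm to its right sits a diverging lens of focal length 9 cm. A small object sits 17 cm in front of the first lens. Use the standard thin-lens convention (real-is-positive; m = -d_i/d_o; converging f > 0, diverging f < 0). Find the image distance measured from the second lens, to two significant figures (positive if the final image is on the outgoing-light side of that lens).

Applying the thin-lens equation to the first lens, 1/6 = 1/17 + 1/d_i1, which gives d_i1 = 9.273 cm.
That image sits 6.727 cm in front of the second lens, so d_o2 = 6.727 cm.
Applying the thin-lens equation again with f_2 = -9 cm and d_o2 = 6.727 cm gives d_i2 = -3.850 cm.

-3.8 cm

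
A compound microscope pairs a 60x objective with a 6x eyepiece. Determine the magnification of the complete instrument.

360

The overall magnification of a compound microscope is the product of the objective and eyepiece magnifications:
M = M_obj x M_eye = 60 x 6 = 360.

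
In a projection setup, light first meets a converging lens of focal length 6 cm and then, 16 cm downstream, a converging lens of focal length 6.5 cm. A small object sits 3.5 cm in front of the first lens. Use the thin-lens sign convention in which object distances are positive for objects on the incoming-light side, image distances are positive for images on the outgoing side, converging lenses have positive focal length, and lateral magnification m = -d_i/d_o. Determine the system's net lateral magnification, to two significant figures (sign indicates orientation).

-0.87

Applying the thin-lens equation to the first lens, 1/6 = 1/3.5 + 1/d_i1, which gives d_i1 = -8.400 cm.
Its lateral magnification is m_1 = -d_i1/d_o1 = -(-8.400)/3.5 = 2.4000.
With d_i1 < 0 the first image is virtual and lies on the object side; the object distance for lens 2 is d_o2 = 16 - (-8.400) = 24.400 cm.
Applying the thin-lens equation again with f_2 = 6.5 cm and d_o2 = 24.400 cm gives d_i2 = 8.860 cm.
m_2 = -(8.860)/(24.400) = -0.3631.
Overall magnification: m = m_1 m_2 = -0.8715.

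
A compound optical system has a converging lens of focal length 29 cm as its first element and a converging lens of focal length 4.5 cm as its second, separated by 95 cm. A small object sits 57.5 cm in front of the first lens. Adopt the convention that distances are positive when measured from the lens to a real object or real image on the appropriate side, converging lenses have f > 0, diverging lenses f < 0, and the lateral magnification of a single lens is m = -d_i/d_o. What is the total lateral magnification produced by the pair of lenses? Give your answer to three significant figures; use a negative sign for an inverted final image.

0.143

Applying the thin-lens equation to the first lens, 1/29 = 1/57.5 + 1/d_i1, which gives d_i1 = 58.509 cm.
Its lateral magnification is m_1 = -d_i1/d_o1 = -(58.509)/57.5 = -1.0175.
The intermediate image is 58.509 cm to the right of lens 1, so d_o2 = L - d_i1 = 95 - 58.509 = 36.491 cm.
Applying the thin-lens equation again with f_2 = 4.5 cm and d_o2 = 36.491 cm gives d_i2 = 5.133 cm.
m_2 = -(5.133)/(36.491) = -0.1407.
Overall magnification: m = m_1 m_2 = 0.1431.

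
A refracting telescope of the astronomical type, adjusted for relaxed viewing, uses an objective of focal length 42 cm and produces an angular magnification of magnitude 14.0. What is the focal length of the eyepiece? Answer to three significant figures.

|M| = f_obj/f_eye, so f_eye = f_obj/|M| = 42/14.0 = 3.000 cm.

3.00 cm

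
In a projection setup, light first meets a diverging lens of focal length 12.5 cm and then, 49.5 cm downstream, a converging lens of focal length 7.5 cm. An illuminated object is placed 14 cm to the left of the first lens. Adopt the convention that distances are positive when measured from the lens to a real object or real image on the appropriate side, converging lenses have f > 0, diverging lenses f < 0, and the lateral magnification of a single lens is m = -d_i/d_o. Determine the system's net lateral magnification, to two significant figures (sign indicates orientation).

-0.073

Lens 1: 1/d_i1 = 1/f_1 - 1/d_o1 = 1/(-12.5) - 1/14 = -0.15143 cm^-1, so d_i1 = -6.604 cm.
m_1 = -(-6.604)/14 = 0.4717.
The intermediate image is virtual, 6.604 cm to the left of lens 1, so d_o2 = L - d_i1 = 49.5 - (-6.604) = 56.104 cm.
Lens 2: 1/d_i2 = 1/f_2 - 1/d_o2 = 1/7.5 - 1/(56.104) = 0.11551 cm^-1, so d_i2 = 8.657 cm.
m_2 = -(8.657)/(56.104) = -0.1543.
Overall magnification: m = m_1 m_2 = -0.0728.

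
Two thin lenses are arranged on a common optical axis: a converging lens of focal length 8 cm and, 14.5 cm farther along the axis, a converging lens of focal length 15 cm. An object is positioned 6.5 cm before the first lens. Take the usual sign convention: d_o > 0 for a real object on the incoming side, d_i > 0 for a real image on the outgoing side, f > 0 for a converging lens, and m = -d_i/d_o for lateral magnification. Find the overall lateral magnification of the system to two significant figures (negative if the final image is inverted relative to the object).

Lens 1: 1/d_i1 = 1/f_1 - 1/d_o1 = 1/8 - 1/6.5 = -0.02885 cm^-1, so d_i1 = -34.667 cm.
m_1 = -(-34.667)/6.5 = 5.3333.
With d_i1 < 0 the first image is virtual and lies on the object side; the object distance for lens 2 is d_o2 = 14.5 - (-34.667) = 49.167 cm.
Lens 2: 1/d_i2 = 1/f_2 - 1/d_o2 = 1/15 - 1/(49.167) = 0.04633 cm^-1, so d_i2 = 21.585 cm.
m_2 = -(21.585)/(49.167) = -0.4390.
The system's lateral magnification is m_1 m_2 = (5.3333)(-0.4390) = -2.3415.

-2.3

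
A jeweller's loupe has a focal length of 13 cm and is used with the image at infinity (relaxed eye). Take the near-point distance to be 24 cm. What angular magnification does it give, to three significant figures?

1.85

M = D/f = 24/13 = 1.846.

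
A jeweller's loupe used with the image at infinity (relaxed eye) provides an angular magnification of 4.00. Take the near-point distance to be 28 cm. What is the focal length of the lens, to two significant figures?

7.0 cm

For the image at infinity, M = D/f.
f = D/M = 28/4.0 = 7.000 cm.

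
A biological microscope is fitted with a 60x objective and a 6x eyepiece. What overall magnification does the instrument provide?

360

The overall magnification of a compound microscope is the product of the objective and eyepiece magnifications:
M = M_obj x M_eye = 60 x 6 = 360.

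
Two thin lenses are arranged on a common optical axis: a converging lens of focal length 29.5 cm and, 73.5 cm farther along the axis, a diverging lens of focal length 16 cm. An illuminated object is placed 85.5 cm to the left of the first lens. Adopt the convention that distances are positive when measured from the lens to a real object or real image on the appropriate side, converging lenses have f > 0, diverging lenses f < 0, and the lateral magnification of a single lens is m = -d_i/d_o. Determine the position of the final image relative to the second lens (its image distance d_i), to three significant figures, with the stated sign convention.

-10.2 cm

First lens: d_i1 = 1/(1/29.5 - 1/85.5) = 45.040 cm.
Object distance for lens 2: d_o2 = 73.5 - 45.040 = 28.460 cm.
Second lens: d_i2 = 1/(1/(-16) - 1/(28.460)) = -10.242 cm.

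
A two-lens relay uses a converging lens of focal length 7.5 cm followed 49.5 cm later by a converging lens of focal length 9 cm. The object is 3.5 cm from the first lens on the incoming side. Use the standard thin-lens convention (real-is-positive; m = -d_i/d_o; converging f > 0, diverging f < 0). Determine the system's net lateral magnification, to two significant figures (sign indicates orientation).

-0.36

Applying the thin-lens equation to the first lens, 1/7.5 = 1/3.5 + 1/d_i1, which gives d_i1 = -6.563 cm.
Its lateral magnification is m_1 = -d_i1/d_o1 = -(-6.563)/3.5 = 1.8750.
With d_i1 < 0 the first image is virtual and lies on the object side; the object distance for lens 2 is d_o2 = 49.5 - (-6.563) = 56.062 cm.
Applying the thin-lens equation again with f_2 = 9 cm and d_o2 = 56.062 cm gives d_i2 = 10.721 cm.
m_2 = -(10.721)/(56.062) = -0.1912.
The system's lateral magnification is m_1 m_2 = (1.8750)(-0.1912) = -0.3586.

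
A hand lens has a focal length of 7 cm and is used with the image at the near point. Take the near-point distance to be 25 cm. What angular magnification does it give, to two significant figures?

M = 1 + D/f = 1 + 25/7 = 4.571.

4.6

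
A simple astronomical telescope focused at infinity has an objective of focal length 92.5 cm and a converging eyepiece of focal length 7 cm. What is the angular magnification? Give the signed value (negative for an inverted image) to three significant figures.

-13.2

M = -f_obj/f_eye = -92.5/(7) = -13.214.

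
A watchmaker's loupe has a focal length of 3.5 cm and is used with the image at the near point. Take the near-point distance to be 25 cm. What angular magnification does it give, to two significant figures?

M = 1 + D/f = 1 + 25/3.5 = 8.143.

8.1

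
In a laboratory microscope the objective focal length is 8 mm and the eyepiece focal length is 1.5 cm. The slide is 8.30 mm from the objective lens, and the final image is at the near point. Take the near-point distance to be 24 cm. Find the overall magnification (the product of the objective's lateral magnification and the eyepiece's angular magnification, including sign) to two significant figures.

-450

Convert to cm: f_obj = 8 mm = 0.8 cm; d_o = 8.30 mm = 0.83 cm.
Objective: 1/d_i = 1/f_obj - 1/d_o = 1/0.8 - 1/0.83 = 0.04518 cm^-1, so d_i = 22.133 cm.
m_obj = -d_i/d_o = -22.133/0.83 = -26.667.
Eyepiece angular magnification (image at near point): M_eye = 1 + D/f_e = 1 + 24/1.5 = 17.000.
Overall M = m_obj x M_eye = (-26.667)(17.000) = -453.33.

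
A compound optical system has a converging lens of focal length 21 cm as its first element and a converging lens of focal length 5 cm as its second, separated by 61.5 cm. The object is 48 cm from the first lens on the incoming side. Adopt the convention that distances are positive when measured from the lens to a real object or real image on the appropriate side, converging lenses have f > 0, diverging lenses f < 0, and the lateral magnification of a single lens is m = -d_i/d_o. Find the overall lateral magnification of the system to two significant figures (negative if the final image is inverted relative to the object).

Lens 1: 1/d_i1 = 1/f_1 - 1/d_o1 = 1/21 - 1/48 = 0.02679 cm^-1, so d_i1 = 37.333 cm.
m_1 = -(37.333)/48 = -0.7778.
That image sits 24.167 cm in front of the second lens, so d_o2 = 24.167 cm.
Lens 2: 1/d_i2 = 1/f_2 - 1/d_o2 = 1/5 - 1/(24.167) = 0.15862 cm^-1, so d_i2 = 6.304 cm.
m_2 = -(6.304)/(24.167) = -0.2609.
The system's lateral magnification is m_1 m_2 = (-0.7778)(-0.2609) = 0.2029.

0.20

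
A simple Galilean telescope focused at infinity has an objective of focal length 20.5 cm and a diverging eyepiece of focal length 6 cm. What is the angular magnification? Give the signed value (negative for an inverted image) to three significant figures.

M = -f_obj/f_eye = -20.5/(-6) = 3.417.

3.42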